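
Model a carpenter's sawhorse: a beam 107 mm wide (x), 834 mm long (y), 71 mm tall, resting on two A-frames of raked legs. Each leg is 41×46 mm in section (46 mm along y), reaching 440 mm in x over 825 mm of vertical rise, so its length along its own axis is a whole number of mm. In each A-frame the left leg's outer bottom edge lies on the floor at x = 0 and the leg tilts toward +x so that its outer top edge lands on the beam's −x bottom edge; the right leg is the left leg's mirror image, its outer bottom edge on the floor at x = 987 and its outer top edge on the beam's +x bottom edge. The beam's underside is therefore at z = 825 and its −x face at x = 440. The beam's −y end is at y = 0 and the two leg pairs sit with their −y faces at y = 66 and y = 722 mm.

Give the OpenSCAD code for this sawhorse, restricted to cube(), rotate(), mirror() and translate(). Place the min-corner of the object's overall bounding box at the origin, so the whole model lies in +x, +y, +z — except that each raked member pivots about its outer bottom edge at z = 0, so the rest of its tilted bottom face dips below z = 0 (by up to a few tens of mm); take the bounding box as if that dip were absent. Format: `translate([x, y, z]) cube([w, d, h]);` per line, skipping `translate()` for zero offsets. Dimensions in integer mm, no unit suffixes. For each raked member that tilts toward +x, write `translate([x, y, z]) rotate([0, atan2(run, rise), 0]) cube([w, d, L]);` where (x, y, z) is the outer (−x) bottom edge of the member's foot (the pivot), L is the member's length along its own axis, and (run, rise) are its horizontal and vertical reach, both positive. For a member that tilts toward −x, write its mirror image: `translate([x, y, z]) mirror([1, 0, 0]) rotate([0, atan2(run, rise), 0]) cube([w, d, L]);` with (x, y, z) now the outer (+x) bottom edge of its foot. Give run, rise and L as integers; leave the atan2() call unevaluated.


translate([440, 0, 825]) cube([107, 834, 71]);
translate([0, 66, 0]) rotate([0, atan2(440, 825), 0]) cube([41, 46, 935]);
translate([987, 66, 0]) mirror([1, 0, 0]) rotate([0, atan2(440, 825), 0]) cube([41, 46, 935]);
translate([0, 722, 0]) rotate([0, atan2(440, 825), 0]) cube([41, 46, 935]);
translate([987, 722, 0]) mirror([1, 0, 0]) rotate([0, atan2(440, 825), 0]) cube([41, 46, 935]);


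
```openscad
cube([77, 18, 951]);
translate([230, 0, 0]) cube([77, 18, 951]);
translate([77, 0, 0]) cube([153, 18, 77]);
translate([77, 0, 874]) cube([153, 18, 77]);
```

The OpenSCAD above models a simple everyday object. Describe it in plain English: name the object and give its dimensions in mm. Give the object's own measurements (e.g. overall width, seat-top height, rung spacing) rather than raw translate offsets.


A rectangular picture frame lying in the x–z plane (depth along y). The opening is 153 mm wide (x) by 797 mm tall (z), surrounded by a border 77 mm wide on all four sides. The frame is 18 mm deep and is made of two full-height vertical stiles with two horizontal rails fitted between them.


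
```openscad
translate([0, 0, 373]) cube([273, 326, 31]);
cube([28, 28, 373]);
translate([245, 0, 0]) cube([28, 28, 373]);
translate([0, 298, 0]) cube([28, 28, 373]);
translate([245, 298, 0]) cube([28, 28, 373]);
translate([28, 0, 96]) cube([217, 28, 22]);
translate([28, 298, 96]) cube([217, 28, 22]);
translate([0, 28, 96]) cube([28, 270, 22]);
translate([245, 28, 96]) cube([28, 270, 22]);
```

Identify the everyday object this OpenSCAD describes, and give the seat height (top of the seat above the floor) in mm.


A stool. The seat height is 404 mm.

A 273×326×31 slab at z = 373 on four corner posts — a stool. The seat top is 373 + 31 = 404 mm.


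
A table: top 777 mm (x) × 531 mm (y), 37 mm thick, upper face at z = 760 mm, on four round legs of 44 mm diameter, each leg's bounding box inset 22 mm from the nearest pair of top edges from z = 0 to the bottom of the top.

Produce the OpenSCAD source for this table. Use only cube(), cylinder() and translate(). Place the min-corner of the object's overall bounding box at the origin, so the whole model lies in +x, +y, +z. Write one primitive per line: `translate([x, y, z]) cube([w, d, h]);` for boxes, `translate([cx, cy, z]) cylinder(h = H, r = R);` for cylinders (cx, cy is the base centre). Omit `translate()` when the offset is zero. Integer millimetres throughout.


// leg_h = 760 - 37 = 723
translate([0, 0, 723]) cube([777, 531, 37]);
translate([44, 44, 0]) cylinder(h = 723, r = 22);
translate([733, 44, 0]) cylinder(h = 723, r = 22);
translate([44, 487, 0]) cylinder(h = 723, r = 22);
translate([733, 487, 0]) cylinder(h = 723, r = 22);


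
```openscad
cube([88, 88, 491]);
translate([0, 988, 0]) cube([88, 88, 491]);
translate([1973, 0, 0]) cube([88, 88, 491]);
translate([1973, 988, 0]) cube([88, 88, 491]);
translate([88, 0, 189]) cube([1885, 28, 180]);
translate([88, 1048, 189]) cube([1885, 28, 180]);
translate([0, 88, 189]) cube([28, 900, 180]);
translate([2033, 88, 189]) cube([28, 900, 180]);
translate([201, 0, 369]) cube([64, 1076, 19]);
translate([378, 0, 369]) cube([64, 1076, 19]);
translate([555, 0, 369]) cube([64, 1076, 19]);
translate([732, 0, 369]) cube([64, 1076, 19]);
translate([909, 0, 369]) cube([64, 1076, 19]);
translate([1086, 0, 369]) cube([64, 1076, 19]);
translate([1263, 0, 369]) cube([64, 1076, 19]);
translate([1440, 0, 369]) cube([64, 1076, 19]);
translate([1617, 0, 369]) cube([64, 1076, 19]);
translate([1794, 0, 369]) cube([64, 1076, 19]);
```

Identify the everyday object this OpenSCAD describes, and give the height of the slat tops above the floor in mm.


A bed frame. The slat-top height is 388 mm.

Four posts, four rails, and a row of slats — a bed frame. Slats sit on the rails at z = 189 + 180 = 369; with slat thickness 19, the top is 388 mm.


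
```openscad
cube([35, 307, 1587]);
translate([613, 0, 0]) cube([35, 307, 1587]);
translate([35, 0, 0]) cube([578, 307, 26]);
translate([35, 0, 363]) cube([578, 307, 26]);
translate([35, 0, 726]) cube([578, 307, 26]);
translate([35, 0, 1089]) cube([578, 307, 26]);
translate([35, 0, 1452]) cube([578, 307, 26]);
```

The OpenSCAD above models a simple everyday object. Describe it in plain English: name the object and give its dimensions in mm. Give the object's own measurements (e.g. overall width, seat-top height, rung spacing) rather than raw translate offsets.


An open bookshelf. Two side panels, each 35 mm thick, 307 mm deep and 1587 mm tall, stand 648 mm apart (outside-to-outside). Between them sit 5 shelves, each 26 mm thick and 307 mm deep, spanning the full gap between the sides. The bottom shelf rests on the floor (its underside at z = 0) and the clear gap between one shelf's top and the next shelf's underside is 337 mm.


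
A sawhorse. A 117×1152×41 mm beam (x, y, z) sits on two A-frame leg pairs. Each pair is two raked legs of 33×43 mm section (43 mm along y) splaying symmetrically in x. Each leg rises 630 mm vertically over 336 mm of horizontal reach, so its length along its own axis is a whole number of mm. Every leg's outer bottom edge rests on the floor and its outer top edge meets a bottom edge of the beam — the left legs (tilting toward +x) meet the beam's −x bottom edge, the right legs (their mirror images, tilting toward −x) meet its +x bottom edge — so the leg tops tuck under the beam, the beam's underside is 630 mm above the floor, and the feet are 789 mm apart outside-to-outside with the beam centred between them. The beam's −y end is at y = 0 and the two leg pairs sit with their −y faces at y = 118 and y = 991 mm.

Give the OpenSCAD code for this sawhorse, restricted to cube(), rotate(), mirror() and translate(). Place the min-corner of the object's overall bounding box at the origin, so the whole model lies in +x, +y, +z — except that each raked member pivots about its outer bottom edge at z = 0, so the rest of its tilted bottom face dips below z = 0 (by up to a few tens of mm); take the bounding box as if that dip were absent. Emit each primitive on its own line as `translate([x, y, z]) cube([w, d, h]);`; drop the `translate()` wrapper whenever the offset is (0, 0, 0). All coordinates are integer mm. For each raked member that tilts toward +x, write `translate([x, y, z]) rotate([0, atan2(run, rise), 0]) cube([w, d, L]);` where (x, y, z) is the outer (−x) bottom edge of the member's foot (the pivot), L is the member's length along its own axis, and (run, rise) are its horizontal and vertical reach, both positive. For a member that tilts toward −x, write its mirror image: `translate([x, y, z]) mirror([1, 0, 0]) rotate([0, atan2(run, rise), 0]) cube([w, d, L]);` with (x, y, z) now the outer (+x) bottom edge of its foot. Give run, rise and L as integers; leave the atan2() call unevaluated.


// leg length = √(336² + 630²) = 714
// right-leg outer foot x = 2·336 + 117 = 789
// beam min-corner = (336, 0, 630)
translate([336, 0, 630]) cube([117, 1152, 41]);
translate([0, 118, 0]) rotate([0, atan2(336, 630), 0]) cube([33, 43, 714]);
translate([789, 118, 0]) mirror([1, 0, 0]) rotate([0, atan2(336, 630), 0]) cube([33, 43, 714]);
translate([0, 991, 0]) rotate([0, atan2(336, 630), 0]) cube([33, 43, 714]);
translate([789, 991, 0]) mirror([1, 0, 0]) rotate([0, atan2(336, 630), 0]) cube([33, 43, 714]);


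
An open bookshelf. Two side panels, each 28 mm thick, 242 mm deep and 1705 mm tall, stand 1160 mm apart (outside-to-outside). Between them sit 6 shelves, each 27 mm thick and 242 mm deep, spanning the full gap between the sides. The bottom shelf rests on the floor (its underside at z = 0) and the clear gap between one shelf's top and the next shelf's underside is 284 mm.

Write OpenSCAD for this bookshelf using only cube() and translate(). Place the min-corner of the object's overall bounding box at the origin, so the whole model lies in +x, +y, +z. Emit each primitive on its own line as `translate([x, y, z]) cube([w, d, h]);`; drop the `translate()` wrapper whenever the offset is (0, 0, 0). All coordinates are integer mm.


cube([28, 242, 1705]);
translate([1132, 0, 0]) cube([28, 242, 1705]);
translate([28, 0, 0]) cube([1104, 242, 27]);
translate([28, 0, 311]) cube([1104, 242, 27]);
translate([28, 0, 622]) cube([1104, 242, 27]);
translate([28, 0, 933]) cube([1104, 242, 27]);
translate([28, 0, 1244]) cube([1104, 242, 27]);
translate([28, 0, 1555]) cube([1104, 242, 27]);


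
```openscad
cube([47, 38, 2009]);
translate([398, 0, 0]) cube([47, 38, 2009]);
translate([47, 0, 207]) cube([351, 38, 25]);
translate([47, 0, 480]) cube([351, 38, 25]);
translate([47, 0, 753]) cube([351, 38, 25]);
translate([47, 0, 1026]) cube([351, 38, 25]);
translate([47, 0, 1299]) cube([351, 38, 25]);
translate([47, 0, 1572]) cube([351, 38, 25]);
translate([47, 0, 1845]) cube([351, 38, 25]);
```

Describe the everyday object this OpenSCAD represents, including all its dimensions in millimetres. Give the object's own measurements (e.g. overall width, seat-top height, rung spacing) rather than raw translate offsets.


A straight ladder. Two 47×38 mm vertical rails, 2009 mm tall, stand 445 mm apart (outside-to-outside) with their front faces coplanar on the −y side. 7 rungs, each 38 mm deep and 25 mm tall, span between the inner faces of the rails, front faces flush with the rails. The lowest rung's underside is at z = 207 mm and rungs are spaced 273 mm apart (underside to underside).


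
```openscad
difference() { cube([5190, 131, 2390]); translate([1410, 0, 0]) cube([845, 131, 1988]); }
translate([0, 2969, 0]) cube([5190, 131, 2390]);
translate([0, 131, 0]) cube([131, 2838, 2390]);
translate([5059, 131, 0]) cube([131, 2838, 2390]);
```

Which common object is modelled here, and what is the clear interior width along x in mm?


A single room. The interior width is 4928 mm.

Four walls enclosing a rectangle with a door in the front wall — a room. Outside width 5190 minus two 131 mm walls gives 4928 mm.


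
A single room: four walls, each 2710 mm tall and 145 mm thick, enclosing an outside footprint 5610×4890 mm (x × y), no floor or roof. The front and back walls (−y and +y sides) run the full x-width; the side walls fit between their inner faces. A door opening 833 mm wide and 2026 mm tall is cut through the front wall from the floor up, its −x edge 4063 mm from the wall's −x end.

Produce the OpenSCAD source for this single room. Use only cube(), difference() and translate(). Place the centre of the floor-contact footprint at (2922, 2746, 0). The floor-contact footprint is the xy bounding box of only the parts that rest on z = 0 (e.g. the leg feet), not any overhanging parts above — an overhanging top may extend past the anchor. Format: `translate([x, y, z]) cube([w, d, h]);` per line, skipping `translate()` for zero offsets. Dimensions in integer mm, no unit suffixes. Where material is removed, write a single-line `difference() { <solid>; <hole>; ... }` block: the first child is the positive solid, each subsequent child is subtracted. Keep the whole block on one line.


difference() { translate([117, 301, 0]) cube([5610, 145, 2710]); translate([4180, 301, 0]) cube([833, 145, 2026]); }
translate([117, 5046, 0]) cube([5610, 145, 2710]);
translate([117, 446, 0]) cube([145, 4600, 2710]);
translate([5582, 446, 0]) cube([145, 4600, 2710]);


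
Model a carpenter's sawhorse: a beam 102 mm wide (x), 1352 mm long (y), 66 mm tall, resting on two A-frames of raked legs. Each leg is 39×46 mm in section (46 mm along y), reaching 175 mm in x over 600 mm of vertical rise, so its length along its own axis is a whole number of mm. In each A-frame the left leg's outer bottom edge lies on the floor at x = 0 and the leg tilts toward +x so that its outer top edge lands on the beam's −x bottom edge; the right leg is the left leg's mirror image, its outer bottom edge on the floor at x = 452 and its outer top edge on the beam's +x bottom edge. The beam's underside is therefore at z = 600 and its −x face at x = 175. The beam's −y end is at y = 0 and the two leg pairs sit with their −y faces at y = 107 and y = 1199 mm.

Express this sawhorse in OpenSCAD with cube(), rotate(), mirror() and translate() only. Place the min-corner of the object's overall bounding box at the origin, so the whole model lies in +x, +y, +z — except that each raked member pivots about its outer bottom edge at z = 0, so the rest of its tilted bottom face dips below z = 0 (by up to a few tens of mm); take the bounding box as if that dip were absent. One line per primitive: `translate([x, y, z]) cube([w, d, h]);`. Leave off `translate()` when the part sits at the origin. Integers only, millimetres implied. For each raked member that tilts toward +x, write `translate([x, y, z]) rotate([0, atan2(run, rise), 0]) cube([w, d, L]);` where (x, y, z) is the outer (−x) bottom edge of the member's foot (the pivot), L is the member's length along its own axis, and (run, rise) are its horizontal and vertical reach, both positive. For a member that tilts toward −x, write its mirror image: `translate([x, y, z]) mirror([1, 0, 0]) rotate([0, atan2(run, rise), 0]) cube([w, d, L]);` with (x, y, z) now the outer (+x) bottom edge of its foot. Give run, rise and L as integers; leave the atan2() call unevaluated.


translate([175, 0, 600]) cube([102, 1352, 66]);
translate([0, 107, 0]) rotate([0, atan2(175, 600), 0]) cube([39, 46, 625]);
translate([452, 107, 0]) mirror([1, 0, 0]) rotate([0, atan2(175, 600), 0]) cube([39, 46, 625]);
translate([0, 1199, 0]) rotate([0, atan2(175, 600), 0]) cube([39, 46, 625]);
translate([452, 1199, 0]) mirror([1, 0, 0]) rotate([0, atan2(175, 600), 0]) cube([39, 46, 625]);


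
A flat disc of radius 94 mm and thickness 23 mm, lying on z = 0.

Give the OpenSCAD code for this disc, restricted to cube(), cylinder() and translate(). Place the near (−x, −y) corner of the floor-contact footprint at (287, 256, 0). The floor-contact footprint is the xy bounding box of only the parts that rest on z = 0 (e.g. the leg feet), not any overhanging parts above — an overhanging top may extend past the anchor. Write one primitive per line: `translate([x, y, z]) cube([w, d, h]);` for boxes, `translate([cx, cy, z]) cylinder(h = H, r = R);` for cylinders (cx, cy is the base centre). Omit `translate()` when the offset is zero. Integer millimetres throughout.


translate([381, 350, 0]) cylinder(h = 23, r = 94);


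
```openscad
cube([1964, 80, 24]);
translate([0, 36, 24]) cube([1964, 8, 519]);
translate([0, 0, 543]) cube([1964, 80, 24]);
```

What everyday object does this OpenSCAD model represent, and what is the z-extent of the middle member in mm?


An I-beam. The web height is 519 mm.

Two wide flanges with a thin centred web — an I-beam. Overall 567 mm minus two 24 mm flanges gives a web of 567 − 2·24 = 519 mm.


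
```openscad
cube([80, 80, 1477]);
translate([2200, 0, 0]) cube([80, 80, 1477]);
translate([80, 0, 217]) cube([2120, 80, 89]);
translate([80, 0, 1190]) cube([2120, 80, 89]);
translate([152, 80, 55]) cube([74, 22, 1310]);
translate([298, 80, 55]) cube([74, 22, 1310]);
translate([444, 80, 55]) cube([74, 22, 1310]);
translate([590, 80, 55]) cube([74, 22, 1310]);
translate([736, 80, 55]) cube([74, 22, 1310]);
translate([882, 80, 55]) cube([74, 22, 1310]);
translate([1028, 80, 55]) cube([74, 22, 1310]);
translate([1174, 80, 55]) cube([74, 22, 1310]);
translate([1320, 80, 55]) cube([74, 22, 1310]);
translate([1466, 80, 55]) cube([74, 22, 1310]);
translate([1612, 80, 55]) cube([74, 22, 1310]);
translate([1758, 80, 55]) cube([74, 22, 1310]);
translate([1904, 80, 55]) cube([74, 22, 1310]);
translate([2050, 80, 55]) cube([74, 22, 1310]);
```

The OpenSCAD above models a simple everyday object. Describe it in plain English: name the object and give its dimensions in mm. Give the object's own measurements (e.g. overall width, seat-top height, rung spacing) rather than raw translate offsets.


A fence section. Two 80×80 mm posts, 1477 mm tall, stand on the floor with a clear span of 2120 mm between their inner faces. Two horizontal rails of 80×89 mm section span the gap between the posts with their undersides at z = 217 mm and z = 1190 mm, flush with the posts' −y face. 14 pickets, each 74 mm wide, 22 mm thick and 1310 mm tall, are fixed to the +y face of the rails with their bottoms at z = 55 mm, spaced across the span with a 72 mm gap after the −x post and between neighbouring pickets, with 76 mm left before the +x post.


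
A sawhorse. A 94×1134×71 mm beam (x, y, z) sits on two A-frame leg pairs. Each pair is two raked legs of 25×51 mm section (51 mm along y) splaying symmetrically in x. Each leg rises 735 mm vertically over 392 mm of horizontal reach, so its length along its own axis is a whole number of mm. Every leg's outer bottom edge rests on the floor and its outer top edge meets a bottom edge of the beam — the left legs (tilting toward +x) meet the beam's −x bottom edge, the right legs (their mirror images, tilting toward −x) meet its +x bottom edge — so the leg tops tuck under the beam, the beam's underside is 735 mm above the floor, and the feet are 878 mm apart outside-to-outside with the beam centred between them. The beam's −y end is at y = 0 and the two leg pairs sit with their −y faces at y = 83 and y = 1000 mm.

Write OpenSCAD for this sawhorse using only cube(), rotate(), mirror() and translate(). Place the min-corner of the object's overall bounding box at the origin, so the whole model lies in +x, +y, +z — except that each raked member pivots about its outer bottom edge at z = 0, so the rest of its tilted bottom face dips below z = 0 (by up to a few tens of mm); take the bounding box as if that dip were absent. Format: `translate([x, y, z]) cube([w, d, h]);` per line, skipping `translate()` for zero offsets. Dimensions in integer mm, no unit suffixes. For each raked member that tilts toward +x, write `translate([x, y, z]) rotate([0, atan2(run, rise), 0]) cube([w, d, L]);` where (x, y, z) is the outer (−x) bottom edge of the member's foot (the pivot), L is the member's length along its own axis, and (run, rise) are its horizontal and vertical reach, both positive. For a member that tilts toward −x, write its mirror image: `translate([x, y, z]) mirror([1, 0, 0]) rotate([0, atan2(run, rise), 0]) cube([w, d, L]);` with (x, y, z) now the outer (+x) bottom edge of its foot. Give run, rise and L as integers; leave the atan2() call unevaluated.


translate([392, 0, 735]) cube([94, 1134, 71]);
translate([0, 83, 0]) rotate([0, atan2(392, 735), 0]) cube([25, 51, 833]);
translate([878, 83, 0]) mirror([1, 0, 0]) rotate([0, atan2(392, 735), 0]) cube([25, 51, 833]);
translate([0, 1000, 0]) rotate([0, atan2(392, 735), 0]) cube([25, 51, 833]);
translate([878, 1000, 0]) mirror([1, 0, 0]) rotate([0, atan2(392, 735), 0]) cube([25, 51, 833]);


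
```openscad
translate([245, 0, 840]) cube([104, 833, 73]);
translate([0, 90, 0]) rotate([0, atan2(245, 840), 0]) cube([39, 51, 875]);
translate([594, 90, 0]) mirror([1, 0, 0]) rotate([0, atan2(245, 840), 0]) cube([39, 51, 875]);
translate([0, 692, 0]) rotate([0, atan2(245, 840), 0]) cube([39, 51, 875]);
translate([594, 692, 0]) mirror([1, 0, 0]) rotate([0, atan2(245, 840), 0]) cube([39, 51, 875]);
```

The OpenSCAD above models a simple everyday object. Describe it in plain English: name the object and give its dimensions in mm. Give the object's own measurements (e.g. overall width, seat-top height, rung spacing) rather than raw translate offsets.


A sawhorse. A 104×833×73 mm beam (x, y, z) sits on two A-frame leg pairs. Each pair is two raked legs of 39×51 mm section (51 mm along y) splaying symmetrically in x. Each leg rises 840 mm vertically over 245 mm of horizontal reach and is 875 mm long along its own axis. Every leg's outer bottom edge rests on the floor and its outer top edge meets a bottom edge of the beam — the left legs (tilting toward +x) meet the beam's −x bottom edge, the right legs (their mirror images, tilting toward −x) meet its +x bottom edge — so the leg tops tuck under the beam, the beam's underside is 840 mm above the floor, and the feet are 594 mm apart outside-to-outside with the beam centred between them. The two leg pairs are set in 90 mm from either end of the beam.


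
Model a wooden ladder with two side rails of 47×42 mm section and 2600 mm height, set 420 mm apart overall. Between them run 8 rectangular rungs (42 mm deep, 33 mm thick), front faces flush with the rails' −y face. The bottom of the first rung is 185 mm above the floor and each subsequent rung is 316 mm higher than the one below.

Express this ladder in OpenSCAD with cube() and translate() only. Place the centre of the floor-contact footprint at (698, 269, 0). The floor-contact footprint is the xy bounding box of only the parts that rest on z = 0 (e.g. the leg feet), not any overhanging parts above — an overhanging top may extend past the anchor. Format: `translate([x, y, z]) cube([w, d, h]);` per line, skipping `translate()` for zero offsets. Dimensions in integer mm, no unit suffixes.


translate([488, 248, 0]) cube([47, 42, 2600]);
translate([861, 248, 0]) cube([47, 42, 2600]);
translate([535, 248, 185]) cube([326, 42, 33]);
translate([535, 248, 501]) cube([326, 42, 33]);
translate([535, 248, 817]) cube([326, 42, 33]);
translate([535, 248, 1133]) cube([326, 42, 33]);
translate([535, 248, 1449]) cube([326, 42, 33]);
translate([535, 248, 1765]) cube([326, 42, 33]);
translate([535, 248, 2081]) cube([326, 42, 33]);
translate([535, 248, 2397]) cube([326, 42, 33]);


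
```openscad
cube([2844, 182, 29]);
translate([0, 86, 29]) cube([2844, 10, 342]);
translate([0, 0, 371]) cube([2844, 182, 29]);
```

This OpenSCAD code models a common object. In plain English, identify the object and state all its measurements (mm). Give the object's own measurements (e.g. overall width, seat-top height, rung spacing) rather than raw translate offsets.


An I-beam lying along x, 2844 mm long. Overall section height 400 mm. Two flanges 182 mm wide (y) and 29 mm thick, one on the floor and one at the top; a web 10 mm thick runs between them, centred on the flange width.


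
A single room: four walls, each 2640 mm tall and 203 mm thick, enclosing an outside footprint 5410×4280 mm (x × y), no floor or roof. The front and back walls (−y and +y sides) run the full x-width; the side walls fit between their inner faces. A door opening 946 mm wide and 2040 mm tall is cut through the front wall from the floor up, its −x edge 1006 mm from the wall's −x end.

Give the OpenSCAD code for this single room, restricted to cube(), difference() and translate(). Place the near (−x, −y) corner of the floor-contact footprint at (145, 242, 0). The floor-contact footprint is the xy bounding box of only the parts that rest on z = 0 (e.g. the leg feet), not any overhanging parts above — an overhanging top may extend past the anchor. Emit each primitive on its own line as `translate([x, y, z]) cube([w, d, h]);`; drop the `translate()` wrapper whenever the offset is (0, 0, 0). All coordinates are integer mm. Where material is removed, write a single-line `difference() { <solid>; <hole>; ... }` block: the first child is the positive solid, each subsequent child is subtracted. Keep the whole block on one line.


difference() { translate([145, 242, 0]) cube([5410, 203, 2640]); translate([1151, 242, 0]) cube([946, 203, 2040]); }
translate([145, 4319, 0]) cube([5410, 203, 2640]);
translate([145, 445, 0]) cube([203, 3874, 2640]);
translate([5352, 445, 0]) cube([203, 3874, 2640]);


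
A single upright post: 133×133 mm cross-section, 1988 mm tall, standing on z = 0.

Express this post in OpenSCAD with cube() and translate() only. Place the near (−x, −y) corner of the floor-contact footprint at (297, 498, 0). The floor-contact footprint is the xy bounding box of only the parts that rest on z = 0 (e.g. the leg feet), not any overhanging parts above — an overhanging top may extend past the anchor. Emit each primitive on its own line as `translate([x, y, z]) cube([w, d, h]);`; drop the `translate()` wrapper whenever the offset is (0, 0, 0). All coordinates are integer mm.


translate([297, 498, 0]) cube([133, 133, 1988]);


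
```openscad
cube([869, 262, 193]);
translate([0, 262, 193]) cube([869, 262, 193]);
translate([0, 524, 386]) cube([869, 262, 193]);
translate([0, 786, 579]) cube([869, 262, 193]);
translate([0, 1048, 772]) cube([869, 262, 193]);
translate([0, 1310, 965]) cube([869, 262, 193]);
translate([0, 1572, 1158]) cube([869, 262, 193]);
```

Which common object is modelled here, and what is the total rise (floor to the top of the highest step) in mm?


A staircase. The total rise is 1351 mm.

7 identical blocks, each offset up and back from the previous — a staircase. Each step is 193 mm tall and there are 7 of them, so the total rise is 7 × 193 = 1351 mm.


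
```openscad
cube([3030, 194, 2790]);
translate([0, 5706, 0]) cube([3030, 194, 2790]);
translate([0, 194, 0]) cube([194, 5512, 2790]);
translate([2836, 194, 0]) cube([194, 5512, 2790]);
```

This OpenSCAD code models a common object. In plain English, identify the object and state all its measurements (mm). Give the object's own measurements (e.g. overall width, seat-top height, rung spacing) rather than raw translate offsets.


The wall frame of a small rectangular building: four walls, each 2790 mm tall and 194 mm thick, enclosing a footprint 3030 mm (x) by 5900 mm (y) outside-to-outside, with no floor or roof. The front and back walls (the −y and +y sides) span the full width; the two side walls fit between them.


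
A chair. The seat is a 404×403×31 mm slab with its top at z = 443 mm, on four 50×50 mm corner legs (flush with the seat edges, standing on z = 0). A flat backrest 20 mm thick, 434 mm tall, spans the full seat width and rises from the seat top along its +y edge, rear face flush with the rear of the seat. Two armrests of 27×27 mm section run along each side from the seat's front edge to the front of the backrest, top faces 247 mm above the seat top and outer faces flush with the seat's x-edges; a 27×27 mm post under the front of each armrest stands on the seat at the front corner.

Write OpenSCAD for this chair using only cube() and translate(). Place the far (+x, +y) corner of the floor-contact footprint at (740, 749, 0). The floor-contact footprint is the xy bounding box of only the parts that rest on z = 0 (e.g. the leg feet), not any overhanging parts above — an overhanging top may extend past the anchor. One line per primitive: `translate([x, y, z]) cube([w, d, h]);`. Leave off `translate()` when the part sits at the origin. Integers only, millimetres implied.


// leg_h = 443 - 31 = 412
// arm post h = 247 - 27 = 220
translate([336, 346, 412]) cube([404, 403, 31]);
translate([336, 346, 0]) cube([50, 50, 412]);
translate([690, 346, 0]) cube([50, 50, 412]);
translate([336, 699, 0]) cube([50, 50, 412]);
translate([690, 699, 0]) cube([50, 50, 412]);
translate([336, 729, 443]) cube([404, 20, 434]);
translate([336, 346, 663]) cube([27, 383, 27]);
translate([713, 346, 663]) cube([27, 383, 27]);
translate([336, 346, 443]) cube([27, 27, 220]);
translate([713, 346, 443]) cube([27, 27, 220]);


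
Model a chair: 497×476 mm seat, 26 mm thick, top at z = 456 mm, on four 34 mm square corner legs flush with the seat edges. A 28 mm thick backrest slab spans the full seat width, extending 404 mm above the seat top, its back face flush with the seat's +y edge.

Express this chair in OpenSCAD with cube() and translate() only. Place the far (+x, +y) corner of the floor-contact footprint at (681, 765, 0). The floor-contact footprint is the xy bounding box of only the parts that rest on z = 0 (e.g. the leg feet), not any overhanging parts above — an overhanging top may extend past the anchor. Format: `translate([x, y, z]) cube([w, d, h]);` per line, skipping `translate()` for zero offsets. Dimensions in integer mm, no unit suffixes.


// leg_h = 456 - 26 = 430
translate([184, 289, 430]) cube([497, 476, 26]);
translate([184, 289, 0]) cube([34, 34, 430]);
translate([647, 289, 0]) cube([34, 34, 430]);
translate([184, 731, 0]) cube([34, 34, 430]);
translate([647, 731, 0]) cube([34, 34, 430]);
translate([184, 737, 456]) cube([497, 28, 404]);


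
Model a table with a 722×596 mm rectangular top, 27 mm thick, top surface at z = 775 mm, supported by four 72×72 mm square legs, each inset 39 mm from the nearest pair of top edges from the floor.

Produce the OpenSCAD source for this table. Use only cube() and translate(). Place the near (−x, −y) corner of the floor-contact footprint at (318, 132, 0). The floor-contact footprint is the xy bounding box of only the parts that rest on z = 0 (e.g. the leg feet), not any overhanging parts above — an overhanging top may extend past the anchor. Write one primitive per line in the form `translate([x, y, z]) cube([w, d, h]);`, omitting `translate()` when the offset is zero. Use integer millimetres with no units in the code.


// leg_h = 775 - 27 = 748
translate([279, 93, 748]) cube([722, 596, 27]);
translate([318, 132, 0]) cube([72, 72, 748]);
translate([890, 132, 0]) cube([72, 72, 748]);
translate([318, 578, 0]) cube([72, 72, 748]);
translate([890, 578, 0]) cube([72, 72, 748]);


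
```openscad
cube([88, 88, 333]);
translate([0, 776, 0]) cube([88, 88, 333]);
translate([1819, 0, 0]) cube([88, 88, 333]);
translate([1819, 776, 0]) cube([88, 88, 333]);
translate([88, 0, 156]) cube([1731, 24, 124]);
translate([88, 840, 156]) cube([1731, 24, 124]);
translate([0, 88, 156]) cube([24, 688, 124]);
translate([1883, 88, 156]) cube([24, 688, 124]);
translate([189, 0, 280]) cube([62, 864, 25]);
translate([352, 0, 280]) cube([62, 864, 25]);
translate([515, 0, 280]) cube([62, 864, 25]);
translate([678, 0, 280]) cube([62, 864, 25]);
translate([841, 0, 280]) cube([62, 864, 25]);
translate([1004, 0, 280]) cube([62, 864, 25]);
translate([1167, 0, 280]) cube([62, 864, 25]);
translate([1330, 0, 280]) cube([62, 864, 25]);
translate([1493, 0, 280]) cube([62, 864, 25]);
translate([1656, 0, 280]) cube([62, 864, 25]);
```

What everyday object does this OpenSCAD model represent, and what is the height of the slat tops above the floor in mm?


A bed frame. The slat-top height is 305 mm.

Four posts, four rails, and a row of slats — a bed frame. Slats sit on the rails at z = 156 + 124 = 280; with slat thickness 25, the top is 305 mm.


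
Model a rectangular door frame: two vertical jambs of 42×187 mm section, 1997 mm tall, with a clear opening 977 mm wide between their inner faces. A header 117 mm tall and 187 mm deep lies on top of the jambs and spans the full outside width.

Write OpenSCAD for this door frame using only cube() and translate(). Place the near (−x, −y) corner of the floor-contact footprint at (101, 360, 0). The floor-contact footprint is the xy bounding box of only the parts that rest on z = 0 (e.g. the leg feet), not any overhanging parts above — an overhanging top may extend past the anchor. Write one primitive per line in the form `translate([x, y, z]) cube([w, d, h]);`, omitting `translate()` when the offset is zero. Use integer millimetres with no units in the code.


translate([101, 360, 0]) cube([42, 187, 1997]);
translate([1120, 360, 0]) cube([42, 187, 1997]);
translate([101, 360, 1997]) cube([1061, 187, 117]);


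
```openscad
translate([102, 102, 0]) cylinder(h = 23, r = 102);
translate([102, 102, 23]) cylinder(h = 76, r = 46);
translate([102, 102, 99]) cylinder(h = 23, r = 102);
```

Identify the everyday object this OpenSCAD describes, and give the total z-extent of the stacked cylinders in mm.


A spool. The overall height is 122 mm.

Three coaxial cylinders, large–small–large — a spool. Two 23 mm flanges and a 76 mm core give 23 + 76 + 23 = 122 mm.


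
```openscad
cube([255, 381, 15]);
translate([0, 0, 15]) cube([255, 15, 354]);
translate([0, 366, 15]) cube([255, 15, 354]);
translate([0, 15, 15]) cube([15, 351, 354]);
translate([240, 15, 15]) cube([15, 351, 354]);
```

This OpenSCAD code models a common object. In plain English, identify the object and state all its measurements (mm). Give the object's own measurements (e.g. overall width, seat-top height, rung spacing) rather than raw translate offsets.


An open-topped rectangular box: outside dimensions 255×381×369 mm, with a uniform wall and base thickness of 15 mm. The base is a full 255×381 slab on the floor; four walls sit on top of the base. The front and back walls (the −y and +y sides) span the full width; the two side walls fit between them.


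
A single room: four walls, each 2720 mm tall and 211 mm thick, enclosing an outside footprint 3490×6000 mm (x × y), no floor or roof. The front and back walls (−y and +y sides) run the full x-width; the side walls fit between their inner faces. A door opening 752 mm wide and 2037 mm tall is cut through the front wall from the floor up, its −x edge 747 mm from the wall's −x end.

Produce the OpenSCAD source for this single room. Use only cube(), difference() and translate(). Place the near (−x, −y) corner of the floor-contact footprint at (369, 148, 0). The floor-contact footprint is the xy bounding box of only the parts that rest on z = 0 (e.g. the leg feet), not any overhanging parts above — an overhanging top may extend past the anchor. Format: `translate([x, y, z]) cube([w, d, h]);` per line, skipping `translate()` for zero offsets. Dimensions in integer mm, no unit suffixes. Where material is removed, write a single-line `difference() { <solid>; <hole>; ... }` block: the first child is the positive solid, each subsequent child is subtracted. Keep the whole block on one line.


difference() { translate([369, 148, 0]) cube([3490, 211, 2720]); translate([1116, 148, 0]) cube([752, 211, 2037]); }
translate([369, 5937, 0]) cube([3490, 211, 2720]);
translate([369, 359, 0]) cube([211, 5578, 2720]);
translate([3648, 359, 0]) cube([211, 5578, 2720]);


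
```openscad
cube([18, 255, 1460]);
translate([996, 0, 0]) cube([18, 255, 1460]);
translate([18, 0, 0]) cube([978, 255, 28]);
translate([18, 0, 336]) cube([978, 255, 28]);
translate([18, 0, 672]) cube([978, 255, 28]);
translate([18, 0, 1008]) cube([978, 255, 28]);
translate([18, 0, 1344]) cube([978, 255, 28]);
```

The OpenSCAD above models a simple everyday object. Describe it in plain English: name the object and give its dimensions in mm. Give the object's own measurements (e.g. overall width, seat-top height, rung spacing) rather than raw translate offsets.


An open bookshelf. Two side panels, each 18 mm thick, 255 mm deep and 1460 mm tall, stand 1014 mm apart (outside-to-outside). Between them sit 5 shelves, each 28 mm thick and 255 mm deep, spanning the full gap between the sides. The bottom shelf rests on the floor (its underside at z = 0) and the clear gap between one shelf's top and the next shelf's underside is 308 mm.


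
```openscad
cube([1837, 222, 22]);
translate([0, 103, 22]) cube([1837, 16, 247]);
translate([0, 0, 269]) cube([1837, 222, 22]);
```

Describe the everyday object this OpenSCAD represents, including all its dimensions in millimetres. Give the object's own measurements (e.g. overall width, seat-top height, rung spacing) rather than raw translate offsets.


An I-beam lying along x, 1837 mm long. Overall section height 291 mm. Two flanges 222 mm wide (y) and 22 mm thick, one on the floor and one at the top; a web 16 mm thick runs between them, centred on the flange width.


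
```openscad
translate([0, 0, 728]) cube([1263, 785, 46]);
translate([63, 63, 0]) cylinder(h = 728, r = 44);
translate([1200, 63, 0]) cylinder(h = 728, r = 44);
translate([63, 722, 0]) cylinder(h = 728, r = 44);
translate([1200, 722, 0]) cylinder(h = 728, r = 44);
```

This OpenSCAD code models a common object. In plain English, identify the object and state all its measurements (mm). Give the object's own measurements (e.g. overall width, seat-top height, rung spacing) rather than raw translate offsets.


A table: top 1263 mm (x) × 785 mm (y), 46 mm thick, upper face at z = 774 mm, on four round legs of 88 mm diameter, each leg's bounding box inset 19 mm from the nearest pair of top edges from z = 0 to the bottom of the top.


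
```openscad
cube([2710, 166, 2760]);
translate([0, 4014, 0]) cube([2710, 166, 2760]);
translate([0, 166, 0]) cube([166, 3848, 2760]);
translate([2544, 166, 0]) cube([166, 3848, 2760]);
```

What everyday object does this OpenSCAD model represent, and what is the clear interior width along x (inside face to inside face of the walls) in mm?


A house (or room) frame. The interior width is 2378 mm.

Four 2760 mm walls enclosing a rectangle with no floor or roof — a room or house frame. Outside width is 2710 mm and wall thickness is 166 mm, so the interior width is 2710 − 2 × 166 = 2378 mm.


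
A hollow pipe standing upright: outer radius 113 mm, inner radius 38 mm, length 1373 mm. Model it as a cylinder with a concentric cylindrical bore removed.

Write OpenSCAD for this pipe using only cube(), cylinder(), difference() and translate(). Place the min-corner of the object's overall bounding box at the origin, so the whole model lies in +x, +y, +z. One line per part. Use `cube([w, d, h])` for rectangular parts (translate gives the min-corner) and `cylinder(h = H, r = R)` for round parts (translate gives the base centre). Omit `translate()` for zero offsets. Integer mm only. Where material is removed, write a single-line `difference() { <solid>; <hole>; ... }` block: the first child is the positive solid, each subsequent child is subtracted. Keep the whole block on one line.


difference() { translate([113, 113, 0]) cylinder(h = 1373, r = 113); translate([113, 113, 0]) cylinder(h = 1373, r = 38); }


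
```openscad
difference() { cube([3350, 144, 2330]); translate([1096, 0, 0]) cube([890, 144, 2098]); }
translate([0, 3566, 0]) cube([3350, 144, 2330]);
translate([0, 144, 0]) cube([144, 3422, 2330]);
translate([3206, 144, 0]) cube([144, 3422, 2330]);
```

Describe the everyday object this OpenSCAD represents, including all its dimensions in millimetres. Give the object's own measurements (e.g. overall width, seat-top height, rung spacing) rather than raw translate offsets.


A single room: four walls, each 2330 mm tall and 144 mm thick, enclosing an outside footprint 3350×3710 mm (x × y), no floor or roof. The front and back walls (−y and +y sides) run the full x-width; the side walls fit between their inner faces. A door opening 890 mm wide and 2098 mm tall is cut through the front wall from the floor up, its −x edge 1096 mm from the wall's −x end.
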